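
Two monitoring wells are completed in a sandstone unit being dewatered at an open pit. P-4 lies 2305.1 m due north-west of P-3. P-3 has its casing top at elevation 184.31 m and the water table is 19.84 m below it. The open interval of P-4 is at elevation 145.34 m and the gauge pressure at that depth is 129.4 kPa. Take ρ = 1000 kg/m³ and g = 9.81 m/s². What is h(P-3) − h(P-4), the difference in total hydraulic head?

Δh ≈ 5.94 m

Total head at P-3: h = 184.31 − 19.84 = 164.47 m.
Pressure head at P-4: ψ = P/(ρg) = 129.4×1000 / (1000 × 9.81) = 13.19 m.
Total head at P-4: h = z + ψ = 145.34 + 13.19 = 158.53 m.
Head difference: h(P-3) − h(P-4) = 164.47 − 158.53 = 5.94 m.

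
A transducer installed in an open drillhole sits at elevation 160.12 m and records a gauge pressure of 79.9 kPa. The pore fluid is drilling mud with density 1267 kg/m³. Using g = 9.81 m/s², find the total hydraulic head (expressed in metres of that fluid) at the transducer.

ψ = P/(ρg) = 79.9×1000 / (1267 × 9.81) = 6.43 m.
h = z + ψ = 160.12 + 6.43 = 166.55 m.

h ≈ 166.55 m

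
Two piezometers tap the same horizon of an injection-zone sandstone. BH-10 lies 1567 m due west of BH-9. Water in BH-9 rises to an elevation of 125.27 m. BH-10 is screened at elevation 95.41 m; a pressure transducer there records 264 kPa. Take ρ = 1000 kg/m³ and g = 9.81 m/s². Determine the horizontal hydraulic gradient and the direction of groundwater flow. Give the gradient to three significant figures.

Total head at BH-9: h = 125.27 m (water level in the piezometer is the total head).
Pressure head at BH-10: ψ = P/(ρg) = 264×1000 / (1000 × 9.81) = 26.91 m.
Total head at BH-10: h = z + ψ = 95.41 + 26.91 = 122.32 m.
Head difference: h(BH-9) − h(BH-10) = 125.27 − 122.32 = 2.95 m.
Hydraulic gradient: i = |Δh| / L = 2.95 / 1567 = 0.00188.
Flow is from higher to lower head: from BH-9 toward BH-10, i.e. toward the west.

i ≈ 0.00188; groundwater flows toward the west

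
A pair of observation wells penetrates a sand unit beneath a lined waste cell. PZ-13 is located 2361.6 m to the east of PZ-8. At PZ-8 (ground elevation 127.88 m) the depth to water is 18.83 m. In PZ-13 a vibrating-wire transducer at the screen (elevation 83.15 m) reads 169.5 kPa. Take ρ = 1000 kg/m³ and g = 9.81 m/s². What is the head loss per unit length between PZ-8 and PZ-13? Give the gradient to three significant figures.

Total head at PZ-8: h = 127.88 − 18.83 = 109.05 m.
Pressure head at PZ-13: ψ = P/(ρg) = 169.5×1000 / (1000 × 9.81) = 17.28 m.
Total head at PZ-13: h = z + ψ = 83.15 + 17.28 = 100.43 m.
Head difference: h(PZ-8) − h(PZ-13) = 109.05 − 100.43 = 8.62 m.
Hydraulic gradient: i = |Δh| / L = 8.62 / 2361.6 = 0.00365.

i ≈ 0.00365 m/m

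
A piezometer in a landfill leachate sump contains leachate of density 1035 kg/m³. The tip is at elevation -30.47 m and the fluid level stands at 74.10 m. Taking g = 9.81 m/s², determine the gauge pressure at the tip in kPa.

P ≈ 1060 kPa

Pressure head ψ = h − z = 74.10 − (-30.47) = 104.57 m.
P = ρgψ = 1035 × 9.81 × 104.57 = 1061736 Pa ≈ 1060 kPa.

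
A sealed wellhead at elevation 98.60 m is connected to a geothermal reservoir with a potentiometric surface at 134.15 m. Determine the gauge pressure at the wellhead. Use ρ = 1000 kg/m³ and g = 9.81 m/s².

Head above the cap: Δh = 134.15 − 98.60 = 35.55 m.
P = ρgΔh = 1000 × 9.81 × 35.55 = 348746 Pa ≈ 349 kPa.

P ≈ 349 kPa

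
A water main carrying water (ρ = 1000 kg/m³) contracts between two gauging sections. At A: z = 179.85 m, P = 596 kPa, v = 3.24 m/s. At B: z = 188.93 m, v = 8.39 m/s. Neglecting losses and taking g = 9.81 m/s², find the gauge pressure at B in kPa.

P₂ ≈ 477 kPa

Pressure head at A: ψ₁ = P₁/(ρg) = 596×1000 / (1000 × 9.81) = 60.75 m.
Velocity heads: v₁²/2g = 3.24²/19.62 = 0.535 m; v₂²/2g = 8.39²/19.62 = 3.588 m.
Total head H = z₁ + ψ₁ + v₁²/2g = 179.85 + 60.75 + 0.535 = 241.13 m.
ψ₂ = H − z₂ − v₂²/2g = 241.13 − 188.93 − 3.588 = 48.61 m.
P₂ = ρgψ₂ = 1000 × 9.81 × 48.61 ≈ 477 kPa.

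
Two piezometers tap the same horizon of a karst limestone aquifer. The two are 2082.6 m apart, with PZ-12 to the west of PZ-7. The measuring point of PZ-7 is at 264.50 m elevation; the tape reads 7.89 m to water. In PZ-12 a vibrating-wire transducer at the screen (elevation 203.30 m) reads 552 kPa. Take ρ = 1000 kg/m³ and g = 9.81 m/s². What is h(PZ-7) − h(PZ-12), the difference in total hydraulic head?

Total head at PZ-7: h = 264.50 − 7.89 = 256.61 m.
Pressure head at PZ-12: ψ = P/(ρg) = 552×1000 / (1000 × 9.81) = 56.27 m.
Total head at PZ-12: h = z + ψ = 203.30 + 56.27 = 259.57 m.
Head difference: h(PZ-7) − h(PZ-12) = 256.61 − 259.57 = -2.96 m.

Δh ≈ -2.96 m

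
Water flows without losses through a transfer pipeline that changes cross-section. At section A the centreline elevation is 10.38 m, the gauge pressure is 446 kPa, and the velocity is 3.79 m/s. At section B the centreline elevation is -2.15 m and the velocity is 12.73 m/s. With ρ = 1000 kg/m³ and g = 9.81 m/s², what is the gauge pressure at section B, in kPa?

Pressure head at A: ψ₁ = P₁/(ρg) = 446×1000 / (1000 × 9.81) = 45.46 m.
Velocity heads: v₁²/2g = 3.79²/19.62 = 0.732 m; v₂²/2g = 12.73²/19.62 = 8.260 m.
Total head H = z₁ + ψ₁ + v₁²/2g = 10.38 + 45.46 + 0.732 = 56.57 m.
ψ₂ = H − z₂ − v₂²/2g = 56.57 − (-2.15) − 8.260 = 50.46 m.
P₂ = ρgψ₂ = 1000 × 9.81 × 50.46 ≈ 495 kPa.

P₂ ≈ 495 kPa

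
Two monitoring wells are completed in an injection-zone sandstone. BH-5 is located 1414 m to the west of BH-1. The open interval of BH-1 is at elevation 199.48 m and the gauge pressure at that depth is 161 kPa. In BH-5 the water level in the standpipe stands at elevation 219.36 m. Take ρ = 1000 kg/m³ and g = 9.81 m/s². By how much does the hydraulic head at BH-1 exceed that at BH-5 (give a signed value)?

Δh ≈ -3.47 m

Pressure head at BH-1: ψ = P/(ρg) = 161×1000 / (1000 × 9.81) = 16.41 m.
Total head at BH-1: h = z + ψ = 199.48 + 16.41 = 215.89 m.
Total head at BH-5: h = 219.36 m (water level in the piezometer is the total head).
Head difference: h(BH-1) − h(BH-5) = 215.89 − 219.36 = -3.47 m.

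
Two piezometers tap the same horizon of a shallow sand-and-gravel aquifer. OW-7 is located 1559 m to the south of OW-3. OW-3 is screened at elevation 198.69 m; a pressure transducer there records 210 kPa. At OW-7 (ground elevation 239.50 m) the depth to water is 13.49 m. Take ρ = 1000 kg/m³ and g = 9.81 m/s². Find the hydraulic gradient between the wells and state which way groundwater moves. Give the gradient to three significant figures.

Pressure head at OW-3: ψ = P/(ρg) = 210×1000 / (1000 × 9.81) = 21.41 m.
Total head at OW-3: h = z + ψ = 198.69 + 21.41 = 220.10 m.
Total head at OW-7: h = 239.50 − 13.49 = 226.01 m.
Head difference: h(OW-3) − h(OW-7) = 220.10 − 226.01 = -5.91 m.
Hydraulic gradient: i = |Δh| / L = 5.91 / 1559 = 0.00379.
Flow is from higher to lower head: from OW-7 toward OW-3, i.e. toward the north.

i ≈ 0.00379; groundwater flows toward the north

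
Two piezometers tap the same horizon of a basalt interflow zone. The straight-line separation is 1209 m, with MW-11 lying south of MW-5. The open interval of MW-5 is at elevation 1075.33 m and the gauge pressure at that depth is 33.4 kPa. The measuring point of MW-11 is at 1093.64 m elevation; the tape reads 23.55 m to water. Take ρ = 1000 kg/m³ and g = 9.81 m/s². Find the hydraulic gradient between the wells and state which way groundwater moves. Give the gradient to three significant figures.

Pressure head at MW-5: ψ = P/(ρg) = 33.4×1000 / (1000 × 9.81) = 3.40 m.
Total head at MW-5: h = z + ψ = 1075.33 + 3.40 = 1078.73 m.
Total head at MW-11: h = 1093.64 − 23.55 = 1070.09 m.
Head difference: h(MW-5) − h(MW-11) = 1078.73 − 1070.09 = 8.64 m.
Hydraulic gradient: i = |Δh| / L = 8.64 / 1209 = 0.00715.
Flow is from higher to lower head: from MW-5 toward MW-11, i.e. toward the south.

i ≈ 0.00715; groundwater flows toward the south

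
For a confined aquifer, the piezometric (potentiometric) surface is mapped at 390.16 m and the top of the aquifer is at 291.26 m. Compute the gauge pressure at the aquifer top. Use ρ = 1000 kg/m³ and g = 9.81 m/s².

Pressure head at the aquifer top: ψ = h − z = 390.16 − 291.26 = 98.90 m.
P = ρgψ = 1000 × 9.81 × 98.90 = 970209 Pa ≈ 970 kPa.

P ≈ 970 kPa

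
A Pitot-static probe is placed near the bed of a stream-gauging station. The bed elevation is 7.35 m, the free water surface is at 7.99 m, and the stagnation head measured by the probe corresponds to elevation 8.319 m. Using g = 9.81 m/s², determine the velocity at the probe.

v ≈ 2.54 m/s

Near the bed, under hydrostatic conditions, the piezometric head (z + ψ) equals the free-surface elevation, 7.99 m.
Velocity head = total − piezometric = 8.319 − 7.99 = 0.329 m.
v = √(2g·h_v) = √(2 × 9.81 × 0.329) = 2.54 m/s.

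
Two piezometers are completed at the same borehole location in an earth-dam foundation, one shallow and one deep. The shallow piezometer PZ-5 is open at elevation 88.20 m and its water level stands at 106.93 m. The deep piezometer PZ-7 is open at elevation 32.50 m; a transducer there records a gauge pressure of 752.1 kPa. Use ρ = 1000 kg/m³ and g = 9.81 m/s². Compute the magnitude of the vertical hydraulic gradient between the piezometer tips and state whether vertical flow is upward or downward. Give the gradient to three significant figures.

Total head at PZ-5: h = 106.93 m (water level in the standpipe).
Pressure head at PZ-7: ψ = P/(ρg) = 752.1×1000 / (1000 × 9.81) = 76.67 m.
Total head at PZ-7: h = z + ψ = 32.50 + 76.67 = 109.17 m.
Δh = h(PZ-5) − h(PZ-7) = 106.93 − 109.17 = -2.24 m.
Vertical separation Δz = 88.20 − 32.50 = 55.70 m.
|i_v| = |Δh| / Δz = 2.24 / 55.70 = 0.0402.
Head is higher in the deep piezometer, so vertical flow is upward (discharge condition).

|i_v| ≈ 0.0402; vertical flow is upward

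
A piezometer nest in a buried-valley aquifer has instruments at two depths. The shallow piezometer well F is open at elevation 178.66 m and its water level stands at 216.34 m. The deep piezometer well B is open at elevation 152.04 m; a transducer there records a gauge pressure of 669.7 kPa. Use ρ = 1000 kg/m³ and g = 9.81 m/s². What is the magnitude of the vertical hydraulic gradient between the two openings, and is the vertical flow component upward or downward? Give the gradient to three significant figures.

|i_v| ≈ 0.149; vertical flow is upward

Total head at well F: h = 216.34 m (water level in the standpipe).
Pressure head at well B: ψ = P/(ρg) = 669.7×1000 / (1000 × 9.81) = 68.27 m.
Total head at well B: h = z + ψ = 152.04 + 68.27 = 220.31 m.
Δh = h(well F) − h(well B) = 216.34 − 220.31 = -3.97 m.
Vertical separation Δz = 178.66 − 152.04 = 26.62 m.
|i_v| = |Δh| / Δz = 3.97 / 26.62 = 0.149.
Head is higher in the deep piezometer, so vertical flow is upward (discharge condition).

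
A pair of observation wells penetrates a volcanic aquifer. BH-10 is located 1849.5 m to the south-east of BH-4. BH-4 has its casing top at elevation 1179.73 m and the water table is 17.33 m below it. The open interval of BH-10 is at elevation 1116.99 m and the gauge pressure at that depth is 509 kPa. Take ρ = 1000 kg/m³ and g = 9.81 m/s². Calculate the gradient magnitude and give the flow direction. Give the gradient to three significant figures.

Total head at BH-4: h = 1179.73 − 17.33 = 1162.40 m.
Pressure head at BH-10: ψ = P/(ρg) = 509×1000 / (1000 × 9.81) = 51.89 m.
Total head at BH-10: h = z + ψ = 1116.99 + 51.89 = 1168.88 m.
Head difference: h(BH-4) − h(BH-10) = 1162.40 − 1168.88 = -6.48 m.
Hydraulic gradient: i = |Δh| / L = 6.48 / 1849.5 = 0.00350.
Flow is from higher to lower head: from BH-10 toward BH-4, i.e. toward the north-west.

i ≈ 0.00350; groundwater flows toward the north-west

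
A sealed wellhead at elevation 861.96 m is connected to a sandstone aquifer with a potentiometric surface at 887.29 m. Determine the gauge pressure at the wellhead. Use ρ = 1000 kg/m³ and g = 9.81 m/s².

P ≈ 248 kPa

Head above the cap: Δh = 887.29 − 861.96 = 25.33 m.
P = ρgΔh = 1000 × 9.81 × 25.33 = 248487 Pa ≈ 248 kPa.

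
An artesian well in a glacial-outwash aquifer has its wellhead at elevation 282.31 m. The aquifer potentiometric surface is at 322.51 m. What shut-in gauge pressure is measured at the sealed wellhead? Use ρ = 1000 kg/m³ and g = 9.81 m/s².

Head above the cap: Δh = 322.51 − 282.31 = 40.20 m.
P = ρgΔh = 1000 × 9.81 × 40.20 = 394362 Pa ≈ 394 kPa.

P ≈ 394 kPa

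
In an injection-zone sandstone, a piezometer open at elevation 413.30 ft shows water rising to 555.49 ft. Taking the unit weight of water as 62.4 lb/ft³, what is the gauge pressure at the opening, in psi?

P ≈ 61.6 psi

Pressure head ψ = h − z = 555.49 − 413.30 = 142.19 ft.
P = γ·ψ / 144 = 62.4 × 142.19 / 144 = 61.6 psi.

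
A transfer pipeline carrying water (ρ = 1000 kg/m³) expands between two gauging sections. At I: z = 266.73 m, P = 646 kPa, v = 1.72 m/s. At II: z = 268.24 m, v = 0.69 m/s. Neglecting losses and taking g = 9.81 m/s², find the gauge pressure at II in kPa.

P₂ ≈ 632 kPa

Pressure head at I: ψ₁ = P₁/(ρg) = 646×1000 / (1000 × 9.81) = 65.85 m.
Velocity heads: v₁²/2g = 1.72²/19.62 = 0.151 m; v₂²/2g = 0.69²/19.62 = 0.024 m.
Total head H = z₁ + ψ₁ + v₁²/2g = 266.73 + 65.85 + 0.151 = 332.73 m.
ψ₂ = H − z₂ − v₂²/2g = 332.73 − 268.24 − 0.024 = 64.47 m.
P₂ = ρgψ₂ = 1000 × 9.81 × 64.47 ≈ 632 kPa.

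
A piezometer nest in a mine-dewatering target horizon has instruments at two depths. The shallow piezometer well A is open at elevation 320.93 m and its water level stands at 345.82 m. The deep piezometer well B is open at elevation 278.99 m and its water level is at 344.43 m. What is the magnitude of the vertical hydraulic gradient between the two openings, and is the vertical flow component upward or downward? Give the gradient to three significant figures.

Total head at well A: h = 345.82 m (water level in the standpipe).
Total head at well B: h = 344.43 m.
Δh = h(well A) − h(well B) = 345.82 − 344.43 = 1.39 m.
Vertical separation Δz = 320.93 − 278.99 = 41.94 m.
|i_v| = |Δh| / Δz = 1.39 / 41.94 = 0.0331.
Head is higher in the shallow piezometer, so vertical flow is downward (recharge condition).

|i_v| ≈ 0.0331; vertical flow is downward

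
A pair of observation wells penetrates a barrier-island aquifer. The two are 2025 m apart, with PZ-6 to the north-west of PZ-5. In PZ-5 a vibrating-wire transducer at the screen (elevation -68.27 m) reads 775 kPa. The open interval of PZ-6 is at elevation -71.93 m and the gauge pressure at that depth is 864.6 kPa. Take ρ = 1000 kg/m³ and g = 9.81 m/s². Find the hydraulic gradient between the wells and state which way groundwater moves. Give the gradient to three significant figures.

Pressure head at PZ-5: ψ = P/(ρg) = 775×1000 / (1000 × 9.81) = 79.00 m.
Total head at PZ-5: h = z + ψ = -68.27 + 79.00 = 10.73 m.
Pressure head at PZ-6: ψ = P/(ρg) = 864.6×1000 / (1000 × 9.81) = 88.13 m.
Total head at PZ-6: h = z + ψ = -71.93 + 88.13 = 16.20 m.
Head difference: h(PZ-5) − h(PZ-6) = 10.73 − 16.20 = -5.47 m.
Hydraulic gradient: i = |Δh| / L = 5.47 / 2025 = 0.00270.
Flow is from higher to lower head: from PZ-6 toward PZ-5, i.e. toward the south-east.

i ≈ 0.00270; groundwater flows toward the south-east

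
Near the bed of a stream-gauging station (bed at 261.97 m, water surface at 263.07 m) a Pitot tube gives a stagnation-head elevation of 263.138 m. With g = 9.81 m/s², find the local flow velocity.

v ≈ 1.16 m/s

Near the bed, under hydrostatic conditions, the piezometric head (z + ψ) equals the free-surface elevation, 263.07 m.
Velocity head = total − piezometric = 263.138 − 263.07 = 0.068 m.
v = √(2g·h_v) = √(2 × 9.81 × 0.068) = 1.16 m/s.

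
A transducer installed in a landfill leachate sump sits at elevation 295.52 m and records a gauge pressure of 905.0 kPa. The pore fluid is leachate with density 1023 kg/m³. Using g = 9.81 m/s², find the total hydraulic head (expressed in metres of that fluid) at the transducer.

h ≈ 385.70 m

ψ = P/(ρg) = 905.0×1000 / (1023 × 9.81) = 90.18 m.
h = z + ψ = 295.52 + 90.18 = 385.70 m.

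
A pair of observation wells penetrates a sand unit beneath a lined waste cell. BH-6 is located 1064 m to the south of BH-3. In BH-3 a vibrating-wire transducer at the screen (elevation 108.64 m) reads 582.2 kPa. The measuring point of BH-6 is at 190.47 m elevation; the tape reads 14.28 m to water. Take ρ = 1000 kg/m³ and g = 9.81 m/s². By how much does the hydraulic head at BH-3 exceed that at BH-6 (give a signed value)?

Δh ≈ -8.20 m

Pressure head at BH-3: ψ = P/(ρg) = 582.2×1000 / (1000 × 9.81) = 59.35 m.
Total head at BH-3: h = z + ψ = 108.64 + 59.35 = 167.99 m.
Total head at BH-6: h = 190.47 − 14.28 = 176.19 m.
Head difference: h(BH-3) − h(BH-6) = 167.99 − 176.19 = -8.20 m.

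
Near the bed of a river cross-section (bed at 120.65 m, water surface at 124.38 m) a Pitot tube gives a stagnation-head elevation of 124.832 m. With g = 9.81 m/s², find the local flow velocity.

Near the bed, under hydrostatic conditions, the piezometric head (z + ψ) equals the free-surface elevation, 124.38 m.
Velocity head = total − piezometric = 124.832 − 124.38 = 0.452 m.
v = √(2g·h_v) = √(2 × 9.81 × 0.452) = 2.98 m/s.

v ≈ 2.98 m/s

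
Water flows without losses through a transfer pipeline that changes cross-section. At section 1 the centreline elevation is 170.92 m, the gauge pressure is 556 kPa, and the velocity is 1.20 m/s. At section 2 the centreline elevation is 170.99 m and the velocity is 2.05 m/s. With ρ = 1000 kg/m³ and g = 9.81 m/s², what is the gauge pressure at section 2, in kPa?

P₂ ≈ 554 kPa

Pressure head at 1: ψ₁ = P₁/(ρg) = 556×1000 / (1000 × 9.81) = 56.68 m.
Velocity heads: v₁²/2g = 1.20²/19.62 = 0.073 m; v₂²/2g = 2.05²/19.62 = 0.214 m.
Total head H = z₁ + ψ₁ + v₁²/2g = 170.92 + 56.68 + 0.073 = 227.67 m.
ψ₂ = H − z₂ − v₂²/2g = 227.67 − 170.99 − 0.214 = 56.47 m.
P₂ = ρgψ₂ = 1000 × 9.81 × 56.47 ≈ 554 kPa.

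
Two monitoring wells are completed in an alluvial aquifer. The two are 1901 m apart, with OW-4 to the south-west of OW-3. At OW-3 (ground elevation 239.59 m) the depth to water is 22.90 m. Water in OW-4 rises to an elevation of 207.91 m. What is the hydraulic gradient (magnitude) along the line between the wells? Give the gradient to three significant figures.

i ≈ 0.00462

Total head at OW-3: h = 239.59 − 22.90 = 216.69 m.
Total head at OW-4: h = 207.91 m (water level in the piezometer is the total head).
Head difference: h(OW-3) − h(OW-4) = 216.69 − 207.91 = 8.78 m.
Hydraulic gradient: i = |Δh| / L = 8.78 / 1901 = 0.00462.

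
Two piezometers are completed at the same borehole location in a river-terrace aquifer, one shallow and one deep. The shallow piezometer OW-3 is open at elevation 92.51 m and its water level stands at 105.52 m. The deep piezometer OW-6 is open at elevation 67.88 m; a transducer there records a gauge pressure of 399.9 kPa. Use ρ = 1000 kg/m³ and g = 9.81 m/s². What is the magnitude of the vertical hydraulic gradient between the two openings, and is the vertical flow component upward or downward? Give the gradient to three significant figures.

|i_v| ≈ 0.127; vertical flow is upward

Total head at OW-3: h = 105.52 m (water level in the standpipe).
Pressure head at OW-6: ψ = P/(ρg) = 399.9×1000 / (1000 × 9.81) = 40.76 m.
Total head at OW-6: h = z + ψ = 67.88 + 40.76 = 108.64 m.
Δh = h(OW-3) − h(OW-6) = 105.52 − 108.64 = -3.12 m.
Vertical separation Δz = 92.51 − 67.88 = 24.63 m.
|i_v| = |Δh| / Δz = 3.12 / 24.63 = 0.127.
Head is higher in the deep piezometer, so vertical flow is upward (discharge condition).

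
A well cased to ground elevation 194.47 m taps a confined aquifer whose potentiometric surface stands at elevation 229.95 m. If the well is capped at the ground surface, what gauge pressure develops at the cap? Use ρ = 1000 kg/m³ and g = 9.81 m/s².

Head above the cap: Δh = 229.95 − 194.47 = 35.48 m.
P = ρgΔh = 1000 × 9.81 × 35.48 = 348059 Pa ≈ 348 kPa.

P ≈ 348 kPa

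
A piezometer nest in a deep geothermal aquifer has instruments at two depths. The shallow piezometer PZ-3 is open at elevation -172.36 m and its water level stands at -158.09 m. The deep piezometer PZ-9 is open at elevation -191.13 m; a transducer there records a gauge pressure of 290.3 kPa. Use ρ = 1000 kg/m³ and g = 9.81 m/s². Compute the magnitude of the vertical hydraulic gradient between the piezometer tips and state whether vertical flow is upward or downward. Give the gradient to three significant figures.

|i_v| ≈ 0.184; vertical flow is downward

Total head at PZ-3: h = -158.09 m (water level in the standpipe).
Pressure head at PZ-9: ψ = P/(ρg) = 290.3×1000 / (1000 × 9.81) = 29.59 m.
Total head at PZ-9: h = z + ψ = -191.13 + 29.59 = -161.54 m.
Δh = h(PZ-3) − h(PZ-9) = -158.09 − (-161.54) = 3.45 m.
Vertical separation Δz = -172.36 − (-191.13) = 18.77 m.
|i_v| = |Δh| / Δz = 3.45 / 18.77 = 0.184.
Head is higher in the shallow piezometer, so vertical flow is downward (recharge condition).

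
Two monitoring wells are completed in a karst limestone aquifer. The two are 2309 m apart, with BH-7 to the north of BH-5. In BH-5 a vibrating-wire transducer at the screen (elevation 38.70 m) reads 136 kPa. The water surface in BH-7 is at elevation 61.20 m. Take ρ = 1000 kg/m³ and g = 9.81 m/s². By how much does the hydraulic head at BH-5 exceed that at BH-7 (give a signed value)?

Pressure head at BH-5: ψ = P/(ρg) = 136×1000 / (1000 × 9.81) = 13.86 m.
Total head at BH-5: h = z + ψ = 38.70 + 13.86 = 52.56 m.
Total head at BH-7: h = 61.20 m (water level in the piezometer is the total head).
Head difference: h(BH-5) − h(BH-7) = 52.56 − 61.20 = -8.64 m.

Δh ≈ -8.64 m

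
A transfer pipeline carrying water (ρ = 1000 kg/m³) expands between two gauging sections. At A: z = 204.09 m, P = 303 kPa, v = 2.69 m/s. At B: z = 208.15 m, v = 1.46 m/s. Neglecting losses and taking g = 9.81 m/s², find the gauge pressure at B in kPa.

Pressure head at A: ψ₁ = P₁/(ρg) = 303×1000 / (1000 × 9.81) = 30.89 m.
Velocity heads: v₁²/2g = 2.69²/19.62 = 0.369 m; v₂²/2g = 1.46²/19.62 = 0.109 m.
Total head H = z₁ + ψ₁ + v₁²/2g = 204.09 + 30.89 + 0.369 = 235.35 m.
ψ₂ = H − z₂ − v₂²/2g = 235.35 − 208.15 − 0.109 = 27.09 m.
P₂ = ρgψ₂ = 1000 × 9.81 × 27.09 ≈ 266 kPa.

P₂ ≈ 266 kPa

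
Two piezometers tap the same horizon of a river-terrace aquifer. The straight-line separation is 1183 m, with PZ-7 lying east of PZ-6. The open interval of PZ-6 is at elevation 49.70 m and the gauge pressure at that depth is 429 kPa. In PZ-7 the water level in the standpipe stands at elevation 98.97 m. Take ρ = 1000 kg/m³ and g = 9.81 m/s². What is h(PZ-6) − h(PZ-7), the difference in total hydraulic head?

Pressure head at PZ-6: ψ = P/(ρg) = 429×1000 / (1000 × 9.81) = 43.73 m.
Total head at PZ-6: h = z + ψ = 49.70 + 43.73 = 93.43 m.
Total head at PZ-7: h = 98.97 m (water level in the piezometer is the total head).
Head difference: h(PZ-6) − h(PZ-7) = 93.43 − 98.97 = -5.54 m.

Δh ≈ -5.54 m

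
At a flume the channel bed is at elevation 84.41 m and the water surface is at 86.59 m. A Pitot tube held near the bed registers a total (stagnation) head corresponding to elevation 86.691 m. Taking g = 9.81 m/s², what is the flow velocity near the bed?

v ≈ 1.41 m/s

Near the bed, under hydrostatic conditions, the piezometric head (z + ψ) equals the free-surface elevation, 86.59 m.
Velocity head = total − piezometric = 86.691 − 86.59 = 0.101 m.
v = √(2g·h_v) = √(2 × 9.81 × 0.101) = 1.41 m/s.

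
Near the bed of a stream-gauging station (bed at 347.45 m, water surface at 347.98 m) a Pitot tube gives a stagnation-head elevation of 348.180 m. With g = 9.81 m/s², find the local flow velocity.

Near the bed, under hydrostatic conditions, the piezometric head (z + ψ) equals the free-surface elevation, 347.98 m.
Velocity head = total − piezometric = 348.180 − 347.98 = 0.200 m.
v = √(2g·h_v) = √(2 × 9.81 × 0.200) = 1.98 m/s.

v ≈ 1.98 m/s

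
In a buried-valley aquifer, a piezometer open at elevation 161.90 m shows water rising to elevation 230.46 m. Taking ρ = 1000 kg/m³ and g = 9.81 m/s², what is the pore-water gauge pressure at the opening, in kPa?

P ≈ 673 kPa

Pressure head ψ = h − z = 230.46 − 161.90 = 68.56 m.
P = ρgψ = 1000 × 9.81 × 68.56 = 672574 Pa ≈ 673 kPa.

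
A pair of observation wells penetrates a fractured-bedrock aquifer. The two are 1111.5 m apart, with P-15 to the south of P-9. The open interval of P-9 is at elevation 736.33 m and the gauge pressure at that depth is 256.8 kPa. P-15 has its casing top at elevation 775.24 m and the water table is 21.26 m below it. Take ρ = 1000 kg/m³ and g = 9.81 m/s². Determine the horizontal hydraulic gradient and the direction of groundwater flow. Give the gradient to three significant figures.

i ≈ 0.00767; groundwater flows toward the south

Pressure head at P-9: ψ = P/(ρg) = 256.8×1000 / (1000 × 9.81) = 26.18 m.
Total head at P-9: h = z + ψ = 736.33 + 26.18 = 762.51 m.
Total head at P-15: h = 775.24 − 21.26 = 753.98 m.
Head difference: h(P-9) − h(P-15) = 762.51 − 753.98 = 8.53 m.
Hydraulic gradient: i = |Δh| / L = 8.53 / 1111.5 = 0.00767.
Flow is from higher to lower head: from P-9 toward P-15, i.e. toward the south.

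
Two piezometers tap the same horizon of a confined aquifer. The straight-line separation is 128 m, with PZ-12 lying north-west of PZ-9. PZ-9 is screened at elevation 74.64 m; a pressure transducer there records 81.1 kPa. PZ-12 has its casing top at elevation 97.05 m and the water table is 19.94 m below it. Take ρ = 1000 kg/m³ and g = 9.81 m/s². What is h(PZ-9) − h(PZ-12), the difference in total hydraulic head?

Pressure head at PZ-9: ψ = P/(ρg) = 81.1×1000 / (1000 × 9.81) = 8.27 m.
Total head at PZ-9: h = z + ψ = 74.64 + 8.27 = 82.91 m.
Total head at PZ-12: h = 97.05 − 19.94 = 77.11 m.
Head difference: h(PZ-9) − h(PZ-12) = 82.91 − 77.11 = 5.80 m.

Δh ≈ 5.80 m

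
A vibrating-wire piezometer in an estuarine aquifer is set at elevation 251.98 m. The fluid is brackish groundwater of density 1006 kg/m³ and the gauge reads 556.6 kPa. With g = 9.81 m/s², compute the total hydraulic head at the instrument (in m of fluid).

ψ = P/(ρg) = 556.6×1000 / (1006 × 9.81) = 56.40 m.
h = z + ψ = 251.98 + 56.40 = 308.38 m.

h ≈ 308.38 m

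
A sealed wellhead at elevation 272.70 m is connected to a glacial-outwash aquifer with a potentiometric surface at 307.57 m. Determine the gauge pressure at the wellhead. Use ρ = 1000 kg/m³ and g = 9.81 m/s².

P ≈ 342 kPa

Head above the cap: Δh = 307.57 − 272.70 = 34.87 m.
P = ρgΔh = 1000 × 9.81 × 34.87 = 342075 Pa ≈ 342 kPa.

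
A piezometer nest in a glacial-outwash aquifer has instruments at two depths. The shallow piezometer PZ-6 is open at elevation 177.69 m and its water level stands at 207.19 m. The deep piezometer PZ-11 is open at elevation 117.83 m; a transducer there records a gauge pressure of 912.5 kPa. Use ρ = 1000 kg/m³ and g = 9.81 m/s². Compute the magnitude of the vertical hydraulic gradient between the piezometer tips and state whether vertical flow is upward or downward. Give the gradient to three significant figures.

|i_v| ≈ 0.0611; vertical flow is upward

Total head at PZ-6: h = 207.19 m (water level in the standpipe).
Pressure head at PZ-11: ψ = P/(ρg) = 912.5×1000 / (1000 × 9.81) = 93.02 m.
Total head at PZ-11: h = z + ψ = 117.83 + 93.02 = 210.85 m.
Δh = h(PZ-6) − h(PZ-11) = 207.19 − 210.85 = -3.66 m.
Vertical separation Δz = 177.69 − 117.83 = 59.86 m.
|i_v| = |Δh| / Δz = 3.66 / 59.86 = 0.0611.
Head is higher in the deep piezometer, so vertical flow is upward (discharge condition).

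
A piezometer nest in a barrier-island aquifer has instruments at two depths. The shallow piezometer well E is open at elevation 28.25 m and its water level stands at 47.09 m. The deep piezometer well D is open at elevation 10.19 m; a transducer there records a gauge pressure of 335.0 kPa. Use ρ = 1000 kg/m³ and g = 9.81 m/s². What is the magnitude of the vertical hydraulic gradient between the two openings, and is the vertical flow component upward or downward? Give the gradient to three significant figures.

|i_v| ≈ 0.152; vertical flow is downward

Total head at well E: h = 47.09 m (water level in the standpipe).
Pressure head at well D: ψ = P/(ρg) = 335.0×1000 / (1000 × 9.81) = 34.15 m.
Total head at well D: h = z + ψ = 10.19 + 34.15 = 44.34 m.
Δh = h(well E) − h(well D) = 47.09 − 44.34 = 2.75 m.
Vertical separation Δz = 28.25 − 10.19 = 18.06 m.
|i_v| = |Δh| / Δz = 2.75 / 18.06 = 0.152.
Head is higher in the shallow piezometer, so vertical flow is downward (recharge condition).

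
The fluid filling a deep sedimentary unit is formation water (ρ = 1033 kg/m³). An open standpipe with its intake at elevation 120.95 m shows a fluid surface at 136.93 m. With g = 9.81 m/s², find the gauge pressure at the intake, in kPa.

Pressure head ψ = h − z = 136.93 − 120.95 = 15.98 m.
P = ρgψ = 1033 × 9.81 × 15.98 = 161937 Pa ≈ 162 kPa.

P ≈ 162 kPa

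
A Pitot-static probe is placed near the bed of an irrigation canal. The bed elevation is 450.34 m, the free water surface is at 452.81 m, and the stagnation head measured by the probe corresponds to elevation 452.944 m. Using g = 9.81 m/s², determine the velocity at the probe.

Near the bed, under hydrostatic conditions, the piezometric head (z + ψ) equals the free-surface elevation, 452.81 m.
Velocity head = total − piezometric = 452.944 − 452.81 = 0.134 m.
v = √(2g·h_v) = √(2 × 9.81 × 0.134) = 1.62 m/s.

v ≈ 1.62 m/s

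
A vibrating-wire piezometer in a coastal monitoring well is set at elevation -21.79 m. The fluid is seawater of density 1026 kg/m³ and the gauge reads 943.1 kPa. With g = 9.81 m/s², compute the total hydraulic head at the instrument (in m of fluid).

h ≈ 71.91 m

ψ = P/(ρg) = 943.1×1000 / (1026 × 9.81) = 93.70 m.
h = z + ψ = -21.79 + 93.70 = 71.91 m.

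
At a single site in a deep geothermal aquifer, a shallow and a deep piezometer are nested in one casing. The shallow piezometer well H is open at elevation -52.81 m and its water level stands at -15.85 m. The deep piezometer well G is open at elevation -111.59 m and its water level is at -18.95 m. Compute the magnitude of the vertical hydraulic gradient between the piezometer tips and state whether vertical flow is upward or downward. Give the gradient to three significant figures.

|i_v| ≈ 0.0527; vertical flow is downward

Total head at well H: h = -15.85 m (water level in the standpipe).
Total head at well G: h = -18.95 m.
Δh = h(well H) − h(well G) = -15.85 − (-18.95) = 3.10 m.
Vertical separation Δz = -52.81 − (-111.59) = 58.78 m.
|i_v| = |Δh| / Δz = 3.10 / 58.78 = 0.0527.
Head is higher in the shallow piezometer, so vertical flow is downward (recharge condition).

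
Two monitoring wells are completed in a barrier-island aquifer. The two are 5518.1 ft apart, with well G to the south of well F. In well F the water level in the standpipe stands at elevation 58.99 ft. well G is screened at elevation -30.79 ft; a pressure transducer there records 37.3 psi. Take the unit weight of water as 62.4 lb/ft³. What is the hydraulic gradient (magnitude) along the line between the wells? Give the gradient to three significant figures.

i ≈ 0.000671

Total head at well F: h = 58.99 ft (water level in the piezometer is the total head).
Pressure head at well G: ψ = 144·P/γ = 144 × 37.3 / 62.4 = 86.08 ft.
Total head at well G: h = z + ψ = -30.79 + 86.08 = 55.29 ft.
Head difference: h(well F) − h(well G) = 58.99 − 55.29 = 3.70 ft.
Hydraulic gradient: i = |Δh| / L = 3.70 / 5518.1 = 0.000671.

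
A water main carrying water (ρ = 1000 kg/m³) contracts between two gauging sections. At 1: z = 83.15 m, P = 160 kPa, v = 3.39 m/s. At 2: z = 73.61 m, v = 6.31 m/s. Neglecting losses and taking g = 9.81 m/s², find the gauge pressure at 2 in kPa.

Pressure head at 1: ψ₁ = P₁/(ρg) = 160×1000 / (1000 × 9.81) = 16.31 m.
Velocity heads: v₁²/2g = 3.39²/19.62 = 0.586 m; v₂²/2g = 6.31²/19.62 = 2.029 m.
Total head H = z₁ + ψ₁ + v₁²/2g = 83.15 + 16.31 + 0.586 = 100.05 m.
ψ₂ = H − z₂ − v₂²/2g = 100.05 − 73.61 − 2.029 = 24.41 m.
P₂ = ρgψ₂ = 1000 × 9.81 × 24.41 ≈ 239 kPa.

P₂ ≈ 239 kPa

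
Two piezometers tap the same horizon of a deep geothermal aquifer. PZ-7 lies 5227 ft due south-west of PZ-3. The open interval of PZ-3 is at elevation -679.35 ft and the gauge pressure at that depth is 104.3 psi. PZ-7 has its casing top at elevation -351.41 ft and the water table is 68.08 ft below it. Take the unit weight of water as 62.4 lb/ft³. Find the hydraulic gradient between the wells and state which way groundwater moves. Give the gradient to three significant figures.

Pressure head at PZ-3: ψ = 144·P/γ = 144 × 104.3 / 62.4 = 240.69 ft.
Total head at PZ-3: h = z + ψ = -679.35 + 240.69 = -438.66 ft.
Total head at PZ-7: h = -351.41 − 68.08 = -419.49 ft.
Head difference: h(PZ-3) − h(PZ-7) = -438.66 − (-419.49) = -19.17 ft.
Hydraulic gradient: i = |Δh| / L = 19.17 / 5227 = 0.00367.
Flow is from higher to lower head: from PZ-7 toward PZ-3, i.e. toward the north-east.

i ≈ 0.00367; groundwater flows toward the north-east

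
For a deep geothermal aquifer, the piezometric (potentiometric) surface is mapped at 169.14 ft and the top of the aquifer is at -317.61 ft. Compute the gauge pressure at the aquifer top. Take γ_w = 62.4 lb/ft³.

Pressure head at the aquifer top: ψ = h − z = 169.14 − (-317.61) = 486.75 ft.
P = γψ/144 = 62.4 × 486.75 / 144 = 211 psi.

P ≈ 211 psi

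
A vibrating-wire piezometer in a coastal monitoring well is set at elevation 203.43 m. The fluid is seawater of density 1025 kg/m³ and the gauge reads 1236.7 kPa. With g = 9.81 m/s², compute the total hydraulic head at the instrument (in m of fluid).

ψ = P/(ρg) = 1236.7×1000 / (1025 × 9.81) = 122.99 m.
h = z + ψ = 203.43 + 122.99 = 326.42 m.

h ≈ 326.42 m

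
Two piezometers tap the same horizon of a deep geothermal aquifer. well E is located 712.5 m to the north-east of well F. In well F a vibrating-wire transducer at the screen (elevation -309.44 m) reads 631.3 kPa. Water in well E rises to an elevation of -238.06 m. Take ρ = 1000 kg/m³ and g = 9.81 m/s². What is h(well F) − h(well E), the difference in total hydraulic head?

Pressure head at well F: ψ = P/(ρg) = 631.3×1000 / (1000 × 9.81) = 64.35 m.
Total head at well F: h = z + ψ = -309.44 + 64.35 = -245.09 m.
Total head at well E: h = -238.06 m (water level in the piezometer is the total head).
Head difference: h(well F) − h(well E) = -245.09 − (-238.06) = -7.03 m.

Δh ≈ -7.03 m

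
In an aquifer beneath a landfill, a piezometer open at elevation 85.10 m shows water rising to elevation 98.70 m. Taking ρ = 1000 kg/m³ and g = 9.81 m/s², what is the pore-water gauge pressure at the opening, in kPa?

P ≈ 133 kPa

Pressure head ψ = h − z = 98.70 − 85.10 = 13.60 m.
P = ρgψ = 1000 × 9.81 × 13.60 = 133416 Pa ≈ 133 kPa.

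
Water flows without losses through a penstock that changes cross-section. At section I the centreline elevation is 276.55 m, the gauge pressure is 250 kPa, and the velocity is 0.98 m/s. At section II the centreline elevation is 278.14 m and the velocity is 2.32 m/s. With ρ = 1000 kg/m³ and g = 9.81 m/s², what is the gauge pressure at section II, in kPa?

P₂ ≈ 232 kPa

Pressure head at I: ψ₁ = P₁/(ρg) = 250×1000 / (1000 × 9.81) = 25.48 m.
Velocity heads: v₁²/2g = 0.98²/19.62 = 0.049 m; v₂²/2g = 2.32²/19.62 = 0.274 m.
Total head H = z₁ + ψ₁ + v₁²/2g = 276.55 + 25.48 + 0.049 = 302.08 m.
ψ₂ = H − z₂ − v₂²/2g = 302.08 − 278.14 − 0.274 = 23.67 m.
P₂ = ρgψ₂ = 1000 × 9.81 × 23.67 ≈ 232 kPa.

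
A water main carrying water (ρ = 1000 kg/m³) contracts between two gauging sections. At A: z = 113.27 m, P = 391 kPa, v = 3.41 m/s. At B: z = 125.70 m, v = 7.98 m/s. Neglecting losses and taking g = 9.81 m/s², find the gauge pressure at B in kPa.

Pressure head at A: ψ₁ = P₁/(ρg) = 391×1000 / (1000 × 9.81) = 39.86 m.
Velocity heads: v₁²/2g = 3.41²/19.62 = 0.593 m; v₂²/2g = 7.98²/19.62 = 3.246 m.
Total head H = z₁ + ψ₁ + v₁²/2g = 113.27 + 39.86 + 0.593 = 153.72 m.
ψ₂ = H − z₂ − v₂²/2g = 153.72 − 125.70 − 3.246 = 24.77 m.
P₂ = ρgψ₂ = 1000 × 9.81 × 24.77 ≈ 243 kPa.

P₂ ≈ 243 kPa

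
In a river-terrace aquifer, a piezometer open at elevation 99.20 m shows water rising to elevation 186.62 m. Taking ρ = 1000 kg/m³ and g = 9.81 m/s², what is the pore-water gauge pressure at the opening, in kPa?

Pressure head ψ = h − z = 186.62 − 99.20 = 87.42 m.
P = ρgψ = 1000 × 9.81 × 87.42 = 857590 Pa ≈ 858 kPa.

P ≈ 858 kPa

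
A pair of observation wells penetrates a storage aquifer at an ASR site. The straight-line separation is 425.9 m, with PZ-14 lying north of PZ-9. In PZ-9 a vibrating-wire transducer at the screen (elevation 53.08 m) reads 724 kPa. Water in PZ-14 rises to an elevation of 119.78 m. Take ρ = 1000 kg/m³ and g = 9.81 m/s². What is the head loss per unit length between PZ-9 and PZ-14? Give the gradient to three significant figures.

i ≈ 0.0167 m/m

Pressure head at PZ-9: ψ = P/(ρg) = 724×1000 / (1000 × 9.81) = 73.80 m.
Total head at PZ-9: h = z + ψ = 53.08 + 73.80 = 126.88 m.
Total head at PZ-14: h = 119.78 m (water level in the piezometer is the total head).
Head difference: h(PZ-9) − h(PZ-14) = 126.88 − 119.78 = 7.10 m.
Hydraulic gradient: i = |Δh| / L = 7.10 / 425.9 = 0.0167.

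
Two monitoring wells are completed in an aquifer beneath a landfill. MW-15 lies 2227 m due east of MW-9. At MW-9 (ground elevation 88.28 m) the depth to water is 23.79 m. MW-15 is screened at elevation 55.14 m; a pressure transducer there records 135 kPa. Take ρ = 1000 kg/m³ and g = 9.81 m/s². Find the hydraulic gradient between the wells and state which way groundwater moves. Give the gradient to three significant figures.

i ≈ 0.00198; groundwater flows toward the west

Total head at MW-9: h = 88.28 − 23.79 = 64.49 m.
Pressure head at MW-15: ψ = P/(ρg) = 135×1000 / (1000 × 9.81) = 13.76 m.
Total head at MW-15: h = z + ψ = 55.14 + 13.76 = 68.90 m.
Head difference: h(MW-9) − h(MW-15) = 64.49 − 68.90 = -4.41 m.
Hydraulic gradient: i = |Δh| / L = 4.41 / 2227 = 0.00198.
Flow is from higher to lower head: from MW-15 toward MW-9, i.e. toward the west.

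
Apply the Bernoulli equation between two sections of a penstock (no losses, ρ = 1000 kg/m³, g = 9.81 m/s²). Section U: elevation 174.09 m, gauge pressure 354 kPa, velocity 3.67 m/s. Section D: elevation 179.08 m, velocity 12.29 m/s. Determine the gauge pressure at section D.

P₂ ≈ 236 kPa

Pressure head at U: ψ₁ = P₁/(ρg) = 354×1000 / (1000 × 9.81) = 36.09 m.
Velocity heads: v₁²/2g = 3.67²/19.62 = 0.686 m; v₂²/2g = 12.29²/19.62 = 7.698 m.
Total head H = z₁ + ψ₁ + v₁²/2g = 174.09 + 36.09 + 0.686 = 210.87 m.
ψ₂ = H − z₂ − v₂²/2g = 210.87 − 179.08 − 7.698 = 24.09 m.
P₂ = ρgψ₂ = 1000 × 9.81 × 24.09 ≈ 236 kPa.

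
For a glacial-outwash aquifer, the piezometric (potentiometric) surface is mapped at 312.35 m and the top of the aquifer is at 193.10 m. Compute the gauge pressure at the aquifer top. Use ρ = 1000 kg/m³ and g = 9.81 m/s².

P ≈ 1170 kPa

Pressure head at the aquifer top: ψ = h − z = 312.35 − 193.10 = 119.25 m.
P = ρgψ = 1000 × 9.81 × 119.25 = 1169843 Pa ≈ 1170 kPa.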